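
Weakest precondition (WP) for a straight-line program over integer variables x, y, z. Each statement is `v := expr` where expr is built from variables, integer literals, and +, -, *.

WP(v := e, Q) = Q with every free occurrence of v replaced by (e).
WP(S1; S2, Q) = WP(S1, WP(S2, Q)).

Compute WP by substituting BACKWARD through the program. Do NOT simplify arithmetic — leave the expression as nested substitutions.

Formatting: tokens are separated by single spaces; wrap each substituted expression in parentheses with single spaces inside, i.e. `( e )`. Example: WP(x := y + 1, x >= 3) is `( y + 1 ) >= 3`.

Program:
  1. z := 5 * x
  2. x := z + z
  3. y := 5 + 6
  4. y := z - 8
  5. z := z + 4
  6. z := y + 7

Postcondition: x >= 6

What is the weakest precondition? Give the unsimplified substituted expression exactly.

post: x >= 6
stmt 6: z := y + 7  -- replace 0 occurrence(s) of z with (y + 7)
  => x >= 6
stmt 5: z := z + 4  -- replace 0 occurrence(s) of z with (z + 4)
  => x >= 6
stmt 4: y := z - 8  -- replace 0 occurrence(s) of y with (z - 8)
  => x >= 6
stmt 3: y := 5 + 6  -- replace 0 occurrence(s) of y with (5 + 6)
  => x >= 6
stmt 2: x := z + z  -- replace 1 occurrence(s) of x with (z + z)
  => ( z + z ) >= 6
stmt 1: z := 5 * x  -- replace 2 occurrence(s) of z with (5 * x)
  => ( ( 5 * x ) + ( 5 * x ) ) >= 6

Answer: ( ( 5 * x ) + ( 5 * x ) ) >= 6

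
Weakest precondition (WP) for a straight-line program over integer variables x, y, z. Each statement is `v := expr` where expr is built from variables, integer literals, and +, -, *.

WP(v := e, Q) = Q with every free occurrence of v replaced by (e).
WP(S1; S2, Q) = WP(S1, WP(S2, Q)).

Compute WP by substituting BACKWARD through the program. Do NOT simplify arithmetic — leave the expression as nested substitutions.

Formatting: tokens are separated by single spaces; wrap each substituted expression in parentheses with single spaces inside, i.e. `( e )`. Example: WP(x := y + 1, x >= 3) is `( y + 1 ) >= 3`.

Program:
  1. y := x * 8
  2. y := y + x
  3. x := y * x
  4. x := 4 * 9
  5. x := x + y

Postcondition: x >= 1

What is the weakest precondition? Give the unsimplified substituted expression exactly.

post: x >= 1
stmt 5: x := x + y  -- replace 1 occurrence(s) of x with (x + y)
  => ( x + y ) >= 1
stmt 4: x := 4 * 9  -- replace 1 occurrence(s) of x with (4 * 9)
  => ( ( 4 * 9 ) + y ) >= 1
stmt 3: x := y * x  -- replace 0 occurrence(s) of x with (y * x)
  => ( ( 4 * 9 ) + y ) >= 1
stmt 2: y := y + x  -- replace 1 occurrence(s) of y with (y + x)
  => ( ( 4 * 9 ) + ( y + x ) ) >= 1
stmt 1: y := x * 8  -- replace 1 occurrence(s) of y with (x * 8)
  => ( ( 4 * 9 ) + ( ( x * 8 ) + x ) ) >= 1

Answer: ( ( 4 * 9 ) + ( ( x * 8 ) + x ) ) >= 1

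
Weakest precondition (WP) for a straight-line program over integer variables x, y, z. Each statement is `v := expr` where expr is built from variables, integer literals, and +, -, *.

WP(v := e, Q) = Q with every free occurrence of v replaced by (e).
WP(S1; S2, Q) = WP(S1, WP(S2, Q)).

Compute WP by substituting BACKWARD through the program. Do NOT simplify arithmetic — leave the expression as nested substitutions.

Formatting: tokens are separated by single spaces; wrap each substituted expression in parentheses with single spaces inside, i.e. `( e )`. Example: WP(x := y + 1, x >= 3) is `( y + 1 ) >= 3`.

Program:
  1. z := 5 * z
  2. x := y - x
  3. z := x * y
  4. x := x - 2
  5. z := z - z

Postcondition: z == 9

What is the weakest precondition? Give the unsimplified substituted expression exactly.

Answer: ( ( ( y - x ) * y ) - ( ( y - x ) * y ) ) == 9

Derivation:
post: z == 9
stmt 5: z := z - z  -- replace 1 occurrence(s) of z with (z - z)
  => ( z - z ) == 9
stmt 4: x := x - 2  -- replace 0 occurrence(s) of x with (x - 2)
  => ( z - z ) == 9
stmt 3: z := x * y  -- replace 2 occurrence(s) of z with (x * y)
  => ( ( x * y ) - ( x * y ) ) == 9
stmt 2: x := y - x  -- replace 2 occurrence(s) of x with (y - x)
  => ( ( ( y - x ) * y ) - ( ( y - x ) * y ) ) == 9
stmt 1: z := 5 * z  -- replace 0 occurrence(s) of z with (5 * z)
  => ( ( ( y - x ) * y ) - ( ( y - x ) * y ) ) == 9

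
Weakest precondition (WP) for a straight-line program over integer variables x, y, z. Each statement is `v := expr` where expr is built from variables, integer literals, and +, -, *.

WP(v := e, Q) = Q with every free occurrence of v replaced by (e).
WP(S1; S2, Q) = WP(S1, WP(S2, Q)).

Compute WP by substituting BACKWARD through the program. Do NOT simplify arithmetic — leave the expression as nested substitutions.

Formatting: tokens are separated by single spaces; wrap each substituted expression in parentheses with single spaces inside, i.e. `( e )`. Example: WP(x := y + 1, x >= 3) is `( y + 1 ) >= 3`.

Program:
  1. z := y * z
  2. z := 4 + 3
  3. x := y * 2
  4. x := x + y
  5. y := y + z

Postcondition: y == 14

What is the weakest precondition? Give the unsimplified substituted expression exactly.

Answer: ( y + ( 4 + 3 ) ) == 14

Derivation:
post: y == 14
stmt 5: y := y + z  -- replace 1 occurrence(s) of y with (y + z)
  => ( y + z ) == 14
stmt 4: x := x + y  -- replace 0 occurrence(s) of x with (x + y)
  => ( y + z ) == 14
stmt 3: x := y * 2  -- replace 0 occurrence(s) of x with (y * 2)
  => ( y + z ) == 14
stmt 2: z := 4 + 3  -- replace 1 occurrence(s) of z with (4 + 3)
  => ( y + ( 4 + 3 ) ) == 14
stmt 1: z := y * z  -- replace 0 occurrence(s) of z with (y * z)
  => ( y + ( 4 + 3 ) ) == 14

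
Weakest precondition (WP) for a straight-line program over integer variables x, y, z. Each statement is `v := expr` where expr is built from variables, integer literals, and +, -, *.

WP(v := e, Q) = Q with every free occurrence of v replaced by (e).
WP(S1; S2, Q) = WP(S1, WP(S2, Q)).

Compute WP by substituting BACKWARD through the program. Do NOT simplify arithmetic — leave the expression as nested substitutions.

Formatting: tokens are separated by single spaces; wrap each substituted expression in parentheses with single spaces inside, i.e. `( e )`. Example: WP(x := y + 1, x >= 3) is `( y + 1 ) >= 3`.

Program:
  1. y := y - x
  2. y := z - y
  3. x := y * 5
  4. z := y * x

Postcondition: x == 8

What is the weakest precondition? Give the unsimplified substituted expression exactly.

post: x == 8
stmt 4: z := y * x  -- replace 0 occurrence(s) of z with (y * x)
  => x == 8
stmt 3: x := y * 5  -- replace 1 occurrence(s) of x with (y * 5)
  => ( y * 5 ) == 8
stmt 2: y := z - y  -- replace 1 occurrence(s) of y with (z - y)
  => ( ( z - y ) * 5 ) == 8
stmt 1: y := y - x  -- replace 1 occurrence(s) of y with (y - x)
  => ( ( z - ( y - x ) ) * 5 ) == 8

Answer: ( ( z - ( y - x ) ) * 5 ) == 8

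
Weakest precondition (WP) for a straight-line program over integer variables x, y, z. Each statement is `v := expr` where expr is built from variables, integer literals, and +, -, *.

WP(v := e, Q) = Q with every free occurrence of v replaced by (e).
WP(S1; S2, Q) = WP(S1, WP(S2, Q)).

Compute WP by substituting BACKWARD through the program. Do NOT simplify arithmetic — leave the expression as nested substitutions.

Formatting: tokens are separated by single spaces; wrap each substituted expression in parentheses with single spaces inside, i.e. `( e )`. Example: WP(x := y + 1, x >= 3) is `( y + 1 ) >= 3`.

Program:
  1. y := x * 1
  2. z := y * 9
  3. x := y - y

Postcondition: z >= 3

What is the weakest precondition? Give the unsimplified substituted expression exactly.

Answer: ( ( x * 1 ) * 9 ) >= 3

Derivation:
post: z >= 3
stmt 3: x := y - y  -- replace 0 occurrence(s) of x with (y - y)
  => z >= 3
stmt 2: z := y * 9  -- replace 1 occurrence(s) of z with (y * 9)
  => ( y * 9 ) >= 3
stmt 1: y := x * 1  -- replace 1 occurrence(s) of y with (x * 1)
  => ( ( x * 1 ) * 9 ) >= 3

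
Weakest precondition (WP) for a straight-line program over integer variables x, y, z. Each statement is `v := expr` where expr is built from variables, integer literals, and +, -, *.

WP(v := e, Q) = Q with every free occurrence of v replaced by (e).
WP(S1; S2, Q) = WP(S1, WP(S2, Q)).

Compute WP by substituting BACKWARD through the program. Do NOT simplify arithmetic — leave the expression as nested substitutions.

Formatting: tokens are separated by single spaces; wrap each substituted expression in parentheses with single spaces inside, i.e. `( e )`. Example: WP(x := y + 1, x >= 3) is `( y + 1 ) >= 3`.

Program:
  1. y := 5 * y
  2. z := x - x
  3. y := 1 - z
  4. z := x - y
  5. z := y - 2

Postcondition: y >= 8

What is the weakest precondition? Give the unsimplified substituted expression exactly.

Answer: ( 1 - ( x - x ) ) >= 8

Derivation:
post: y >= 8
stmt 5: z := y - 2  -- replace 0 occurrence(s) of z with (y - 2)
  => y >= 8
stmt 4: z := x - y  -- replace 0 occurrence(s) of z with (x - y)
  => y >= 8
stmt 3: y := 1 - z  -- replace 1 occurrence(s) of y with (1 - z)
  => ( 1 - z ) >= 8
stmt 2: z := x - x  -- replace 1 occurrence(s) of z with (x - x)
  => ( 1 - ( x - x ) ) >= 8
stmt 1: y := 5 * y  -- replace 0 occurrence(s) of y with (5 * y)
  => ( 1 - ( x - x ) ) >= 8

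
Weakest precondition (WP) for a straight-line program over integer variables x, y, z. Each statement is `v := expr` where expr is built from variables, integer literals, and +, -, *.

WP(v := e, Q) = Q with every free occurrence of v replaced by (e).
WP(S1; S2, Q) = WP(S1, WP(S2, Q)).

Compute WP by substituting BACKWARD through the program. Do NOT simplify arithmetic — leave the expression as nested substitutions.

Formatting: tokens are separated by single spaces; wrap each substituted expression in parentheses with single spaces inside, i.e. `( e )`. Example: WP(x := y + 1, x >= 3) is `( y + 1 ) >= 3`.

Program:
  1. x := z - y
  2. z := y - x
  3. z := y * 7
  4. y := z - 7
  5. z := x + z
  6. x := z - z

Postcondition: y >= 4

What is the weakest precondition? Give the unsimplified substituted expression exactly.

post: y >= 4
stmt 6: x := z - z  -- replace 0 occurrence(s) of x with (z - z)
  => y >= 4
stmt 5: z := x + z  -- replace 0 occurrence(s) of z with (x + z)
  => y >= 4
stmt 4: y := z - 7  -- replace 1 occurrence(s) of y with (z - 7)
  => ( z - 7 ) >= 4
stmt 3: z := y * 7  -- replace 1 occurrence(s) of z with (y * 7)
  => ( ( y * 7 ) - 7 ) >= 4
stmt 2: z := y - x  -- replace 0 occurrence(s) of z with (y - x)
  => ( ( y * 7 ) - 7 ) >= 4
stmt 1: x := z - y  -- replace 0 occurrence(s) of x with (z - y)
  => ( ( y * 7 ) - 7 ) >= 4

Answer: ( ( y * 7 ) - 7 ) >= 4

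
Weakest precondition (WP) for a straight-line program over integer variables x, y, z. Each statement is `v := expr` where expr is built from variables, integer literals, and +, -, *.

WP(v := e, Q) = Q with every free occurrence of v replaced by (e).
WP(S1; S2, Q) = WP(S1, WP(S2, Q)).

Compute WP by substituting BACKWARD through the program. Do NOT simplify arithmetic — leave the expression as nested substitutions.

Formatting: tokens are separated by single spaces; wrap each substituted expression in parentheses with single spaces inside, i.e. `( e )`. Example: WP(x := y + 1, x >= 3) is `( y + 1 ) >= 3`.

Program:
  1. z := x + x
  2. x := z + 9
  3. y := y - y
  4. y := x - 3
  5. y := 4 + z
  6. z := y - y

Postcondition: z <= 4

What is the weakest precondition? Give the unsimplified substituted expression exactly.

post: z <= 4
stmt 6: z := y - y  -- replace 1 occurrence(s) of z with (y - y)
  => ( y - y ) <= 4
stmt 5: y := 4 + z  -- replace 2 occurrence(s) of y with (4 + z)
  => ( ( 4 + z ) - ( 4 + z ) ) <= 4
stmt 4: y := x - 3  -- replace 0 occurrence(s) of y with (x - 3)
  => ( ( 4 + z ) - ( 4 + z ) ) <= 4
stmt 3: y := y - y  -- replace 0 occurrence(s) of y with (y - y)
  => ( ( 4 + z ) - ( 4 + z ) ) <= 4
stmt 2: x := z + 9  -- replace 0 occurrence(s) of x with (z + 9)
  => ( ( 4 + z ) - ( 4 + z ) ) <= 4
stmt 1: z := x + x  -- replace 2 occurrence(s) of z with (x + x)
  => ( ( 4 + ( x + x ) ) - ( 4 + ( x + x ) ) ) <= 4

Answer: ( ( 4 + ( x + x ) ) - ( 4 + ( x + x ) ) ) <= 4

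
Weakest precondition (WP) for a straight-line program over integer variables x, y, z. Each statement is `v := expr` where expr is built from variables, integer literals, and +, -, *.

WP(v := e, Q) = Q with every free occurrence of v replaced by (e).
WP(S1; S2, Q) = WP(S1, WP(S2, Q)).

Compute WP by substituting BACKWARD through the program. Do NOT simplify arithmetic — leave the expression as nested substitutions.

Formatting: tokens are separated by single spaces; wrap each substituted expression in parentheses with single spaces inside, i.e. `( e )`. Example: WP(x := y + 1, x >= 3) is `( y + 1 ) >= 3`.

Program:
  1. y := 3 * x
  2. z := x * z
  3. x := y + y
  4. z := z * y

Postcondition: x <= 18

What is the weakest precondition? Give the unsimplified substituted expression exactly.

post: x <= 18
stmt 4: z := z * y  -- replace 0 occurrence(s) of z with (z * y)
  => x <= 18
stmt 3: x := y + y  -- replace 1 occurrence(s) of x with (y + y)
  => ( y + y ) <= 18
stmt 2: z := x * z  -- replace 0 occurrence(s) of z with (x * z)
  => ( y + y ) <= 18
stmt 1: y := 3 * x  -- replace 2 occurrence(s) of y with (3 * x)
  => ( ( 3 * x ) + ( 3 * x ) ) <= 18

Answer: ( ( 3 * x ) + ( 3 * x ) ) <= 18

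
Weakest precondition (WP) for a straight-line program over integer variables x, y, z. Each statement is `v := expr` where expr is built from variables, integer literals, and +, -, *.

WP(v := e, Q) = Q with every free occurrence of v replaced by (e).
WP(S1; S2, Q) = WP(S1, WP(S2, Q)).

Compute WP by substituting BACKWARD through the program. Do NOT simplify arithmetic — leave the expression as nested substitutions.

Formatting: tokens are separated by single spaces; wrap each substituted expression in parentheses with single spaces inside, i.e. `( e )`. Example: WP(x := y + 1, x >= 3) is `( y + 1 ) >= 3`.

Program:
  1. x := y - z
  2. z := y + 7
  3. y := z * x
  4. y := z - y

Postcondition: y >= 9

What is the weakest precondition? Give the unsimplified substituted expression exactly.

Answer: ( ( y + 7 ) - ( ( y + 7 ) * ( y - z ) ) ) >= 9

Derivation:
post: y >= 9
stmt 4: y := z - y  -- replace 1 occurrence(s) of y with (z - y)
  => ( z - y ) >= 9
stmt 3: y := z * x  -- replace 1 occurrence(s) of y with (z * x)
  => ( z - ( z * x ) ) >= 9
stmt 2: z := y + 7  -- replace 2 occurrence(s) of z with (y + 7)
  => ( ( y + 7 ) - ( ( y + 7 ) * x ) ) >= 9
stmt 1: x := y - z  -- replace 1 occurrence(s) of x with (y - z)
  => ( ( y + 7 ) - ( ( y + 7 ) * ( y - z ) ) ) >= 9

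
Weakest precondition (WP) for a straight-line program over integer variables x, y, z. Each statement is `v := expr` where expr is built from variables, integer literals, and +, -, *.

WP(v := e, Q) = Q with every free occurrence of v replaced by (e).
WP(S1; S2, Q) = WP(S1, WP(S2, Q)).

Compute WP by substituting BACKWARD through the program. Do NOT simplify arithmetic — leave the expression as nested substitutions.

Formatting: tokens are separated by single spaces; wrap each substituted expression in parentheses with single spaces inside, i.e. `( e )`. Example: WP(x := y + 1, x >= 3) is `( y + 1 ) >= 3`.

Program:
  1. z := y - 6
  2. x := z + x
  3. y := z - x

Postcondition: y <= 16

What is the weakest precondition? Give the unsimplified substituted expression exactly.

post: y <= 16
stmt 3: y := z - x  -- replace 1 occurrence(s) of y with (z - x)
  => ( z - x ) <= 16
stmt 2: x := z + x  -- replace 1 occurrence(s) of x with (z + x)
  => ( z - ( z + x ) ) <= 16
stmt 1: z := y - 6  -- replace 2 occurrence(s) of z with (y - 6)
  => ( ( y - 6 ) - ( ( y - 6 ) + x ) ) <= 16

Answer: ( ( y - 6 ) - ( ( y - 6 ) + x ) ) <= 16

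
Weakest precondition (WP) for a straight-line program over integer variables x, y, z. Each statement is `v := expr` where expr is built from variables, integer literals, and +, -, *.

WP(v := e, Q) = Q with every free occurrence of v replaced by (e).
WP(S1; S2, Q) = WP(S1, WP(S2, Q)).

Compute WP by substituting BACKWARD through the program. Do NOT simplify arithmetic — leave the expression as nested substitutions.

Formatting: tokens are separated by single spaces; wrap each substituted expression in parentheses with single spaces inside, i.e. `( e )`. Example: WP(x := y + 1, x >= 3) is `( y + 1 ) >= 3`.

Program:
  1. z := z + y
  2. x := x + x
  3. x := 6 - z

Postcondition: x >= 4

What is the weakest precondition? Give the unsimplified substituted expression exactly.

Answer: ( 6 - ( z + y ) ) >= 4

Derivation:
post: x >= 4
stmt 3: x := 6 - z  -- replace 1 occurrence(s) of x with (6 - z)
  => ( 6 - z ) >= 4
stmt 2: x := x + x  -- replace 0 occurrence(s) of x with (x + x)
  => ( 6 - z ) >= 4
stmt 1: z := z + y  -- replace 1 occurrence(s) of z with (z + y)
  => ( 6 - ( z + y ) ) >= 4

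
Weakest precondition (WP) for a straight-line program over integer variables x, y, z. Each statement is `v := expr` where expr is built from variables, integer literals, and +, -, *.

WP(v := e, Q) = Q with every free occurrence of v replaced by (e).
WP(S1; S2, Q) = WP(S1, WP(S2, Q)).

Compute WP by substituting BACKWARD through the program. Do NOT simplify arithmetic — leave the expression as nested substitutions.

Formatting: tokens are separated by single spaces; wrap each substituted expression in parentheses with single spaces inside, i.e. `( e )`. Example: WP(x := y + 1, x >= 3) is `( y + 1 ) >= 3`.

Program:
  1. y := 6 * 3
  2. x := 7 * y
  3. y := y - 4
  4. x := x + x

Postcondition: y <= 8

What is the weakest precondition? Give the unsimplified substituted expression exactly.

post: y <= 8
stmt 4: x := x + x  -- replace 0 occurrence(s) of x with (x + x)
  => y <= 8
stmt 3: y := y - 4  -- replace 1 occurrence(s) of y with (y - 4)
  => ( y - 4 ) <= 8
stmt 2: x := 7 * y  -- replace 0 occurrence(s) of x with (7 * y)
  => ( y - 4 ) <= 8
stmt 1: y := 6 * 3  -- replace 1 occurrence(s) of y with (6 * 3)
  => ( ( 6 * 3 ) - 4 ) <= 8

Answer: ( ( 6 * 3 ) - 4 ) <= 8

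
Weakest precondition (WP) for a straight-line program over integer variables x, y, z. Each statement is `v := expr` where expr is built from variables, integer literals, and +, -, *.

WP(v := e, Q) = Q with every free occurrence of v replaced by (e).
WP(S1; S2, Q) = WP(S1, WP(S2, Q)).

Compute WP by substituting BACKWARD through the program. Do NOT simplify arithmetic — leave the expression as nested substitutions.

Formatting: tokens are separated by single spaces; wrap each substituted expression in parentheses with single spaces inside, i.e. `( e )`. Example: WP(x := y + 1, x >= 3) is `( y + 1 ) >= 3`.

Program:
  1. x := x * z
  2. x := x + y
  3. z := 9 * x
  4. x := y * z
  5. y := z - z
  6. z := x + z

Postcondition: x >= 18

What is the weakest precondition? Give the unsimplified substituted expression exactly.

post: x >= 18
stmt 6: z := x + z  -- replace 0 occurrence(s) of z with (x + z)
  => x >= 18
stmt 5: y := z - z  -- replace 0 occurrence(s) of y with (z - z)
  => x >= 18
stmt 4: x := y * z  -- replace 1 occurrence(s) of x with (y * z)
  => ( y * z ) >= 18
stmt 3: z := 9 * x  -- replace 1 occurrence(s) of z with (9 * x)
  => ( y * ( 9 * x ) ) >= 18
stmt 2: x := x + y  -- replace 1 occurrence(s) of x with (x + y)
  => ( y * ( 9 * ( x + y ) ) ) >= 18
stmt 1: x := x * z  -- replace 1 occurrence(s) of x with (x * z)
  => ( y * ( 9 * ( ( x * z ) + y ) ) ) >= 18

Answer: ( y * ( 9 * ( ( x * z ) + y ) ) ) >= 18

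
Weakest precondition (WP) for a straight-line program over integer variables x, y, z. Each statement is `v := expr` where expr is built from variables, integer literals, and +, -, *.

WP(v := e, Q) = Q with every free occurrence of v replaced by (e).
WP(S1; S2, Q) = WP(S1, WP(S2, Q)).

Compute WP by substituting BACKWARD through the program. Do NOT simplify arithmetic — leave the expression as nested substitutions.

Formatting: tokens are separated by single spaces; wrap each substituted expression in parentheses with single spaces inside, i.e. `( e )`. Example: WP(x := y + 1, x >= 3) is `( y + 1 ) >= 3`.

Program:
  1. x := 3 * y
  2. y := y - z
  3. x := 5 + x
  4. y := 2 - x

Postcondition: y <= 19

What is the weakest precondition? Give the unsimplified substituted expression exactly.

post: y <= 19
stmt 4: y := 2 - x  -- replace 1 occurrence(s) of y with (2 - x)
  => ( 2 - x ) <= 19
stmt 3: x := 5 + x  -- replace 1 occurrence(s) of x with (5 + x)
  => ( 2 - ( 5 + x ) ) <= 19
stmt 2: y := y - z  -- replace 0 occurrence(s) of y with (y - z)
  => ( 2 - ( 5 + x ) ) <= 19
stmt 1: x := 3 * y  -- replace 1 occurrence(s) of x with (3 * y)
  => ( 2 - ( 5 + ( 3 * y ) ) ) <= 19

Answer: ( 2 - ( 5 + ( 3 * y ) ) ) <= 19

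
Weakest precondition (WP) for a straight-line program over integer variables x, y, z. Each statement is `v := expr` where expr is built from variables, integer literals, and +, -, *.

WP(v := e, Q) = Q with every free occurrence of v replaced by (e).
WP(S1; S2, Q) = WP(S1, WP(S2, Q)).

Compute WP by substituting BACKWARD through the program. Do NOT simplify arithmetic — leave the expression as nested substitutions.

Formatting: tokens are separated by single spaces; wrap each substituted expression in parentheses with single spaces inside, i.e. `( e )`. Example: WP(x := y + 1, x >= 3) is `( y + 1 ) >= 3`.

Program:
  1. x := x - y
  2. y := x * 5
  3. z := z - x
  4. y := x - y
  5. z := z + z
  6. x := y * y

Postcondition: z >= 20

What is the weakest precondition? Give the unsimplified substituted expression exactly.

post: z >= 20
stmt 6: x := y * y  -- replace 0 occurrence(s) of x with (y * y)
  => z >= 20
stmt 5: z := z + z  -- replace 1 occurrence(s) of z with (z + z)
  => ( z + z ) >= 20
stmt 4: y := x - y  -- replace 0 occurrence(s) of y with (x - y)
  => ( z + z ) >= 20
stmt 3: z := z - x  -- replace 2 occurrence(s) of z with (z - x)
  => ( ( z - x ) + ( z - x ) ) >= 20
stmt 2: y := x * 5  -- replace 0 occurrence(s) of y with (x * 5)
  => ( ( z - x ) + ( z - x ) ) >= 20
stmt 1: x := x - y  -- replace 2 occurrence(s) of x with (x - y)
  => ( ( z - ( x - y ) ) + ( z - ( x - y ) ) ) >= 20

Answer: ( ( z - ( x - y ) ) + ( z - ( x - y ) ) ) >= 20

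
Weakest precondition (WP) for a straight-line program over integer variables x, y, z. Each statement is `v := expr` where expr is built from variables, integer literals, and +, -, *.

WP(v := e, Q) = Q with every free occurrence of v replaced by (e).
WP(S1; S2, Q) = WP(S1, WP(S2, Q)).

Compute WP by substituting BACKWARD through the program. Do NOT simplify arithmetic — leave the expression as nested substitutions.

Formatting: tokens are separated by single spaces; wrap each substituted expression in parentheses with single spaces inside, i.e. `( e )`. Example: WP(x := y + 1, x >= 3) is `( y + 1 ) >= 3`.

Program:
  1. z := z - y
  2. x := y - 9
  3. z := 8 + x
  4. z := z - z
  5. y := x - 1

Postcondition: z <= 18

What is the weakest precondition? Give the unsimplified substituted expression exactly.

post: z <= 18
stmt 5: y := x - 1  -- replace 0 occurrence(s) of y with (x - 1)
  => z <= 18
stmt 4: z := z - z  -- replace 1 occurrence(s) of z with (z - z)
  => ( z - z ) <= 18
stmt 3: z := 8 + x  -- replace 2 occurrence(s) of z with (8 + x)
  => ( ( 8 + x ) - ( 8 + x ) ) <= 18
stmt 2: x := y - 9  -- replace 2 occurrence(s) of x with (y - 9)
  => ( ( 8 + ( y - 9 ) ) - ( 8 + ( y - 9 ) ) ) <= 18
stmt 1: z := z - y  -- replace 0 occurrence(s) of z with (z - y)
  => ( ( 8 + ( y - 9 ) ) - ( 8 + ( y - 9 ) ) ) <= 18

Answer: ( ( 8 + ( y - 9 ) ) - ( 8 + ( y - 9 ) ) ) <= 18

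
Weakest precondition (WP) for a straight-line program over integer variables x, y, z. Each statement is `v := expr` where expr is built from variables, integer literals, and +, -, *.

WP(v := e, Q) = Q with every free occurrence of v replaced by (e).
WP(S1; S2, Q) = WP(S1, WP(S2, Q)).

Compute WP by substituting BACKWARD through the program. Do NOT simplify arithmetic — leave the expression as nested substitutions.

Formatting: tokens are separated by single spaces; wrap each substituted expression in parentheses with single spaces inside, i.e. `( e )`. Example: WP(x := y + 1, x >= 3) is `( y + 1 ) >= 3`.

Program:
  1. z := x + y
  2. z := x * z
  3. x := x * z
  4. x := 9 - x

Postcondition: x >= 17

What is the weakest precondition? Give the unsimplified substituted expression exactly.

Answer: ( 9 - ( x * ( x * ( x + y ) ) ) ) >= 17

Derivation:
post: x >= 17
stmt 4: x := 9 - x  -- replace 1 occurrence(s) of x with (9 - x)
  => ( 9 - x ) >= 17
stmt 3: x := x * z  -- replace 1 occurrence(s) of x with (x * z)
  => ( 9 - ( x * z ) ) >= 17
stmt 2: z := x * z  -- replace 1 occurrence(s) of z with (x * z)
  => ( 9 - ( x * ( x * z ) ) ) >= 17
stmt 1: z := x + y  -- replace 1 occurrence(s) of z with (x + y)
  => ( 9 - ( x * ( x * ( x + y ) ) ) ) >= 17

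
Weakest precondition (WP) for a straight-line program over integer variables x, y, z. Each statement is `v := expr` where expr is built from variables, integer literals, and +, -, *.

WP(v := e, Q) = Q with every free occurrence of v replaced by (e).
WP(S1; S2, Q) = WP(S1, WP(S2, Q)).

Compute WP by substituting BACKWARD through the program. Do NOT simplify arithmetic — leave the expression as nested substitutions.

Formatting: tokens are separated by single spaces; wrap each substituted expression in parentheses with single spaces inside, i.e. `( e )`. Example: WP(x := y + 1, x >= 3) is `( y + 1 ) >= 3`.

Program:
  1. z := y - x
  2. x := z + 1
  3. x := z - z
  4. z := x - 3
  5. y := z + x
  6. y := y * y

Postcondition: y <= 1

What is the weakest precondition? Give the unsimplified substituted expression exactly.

Answer: ( ( ( ( ( y - x ) - ( y - x ) ) - 3 ) + ( ( y - x ) - ( y - x ) ) ) * ( ( ( ( y - x ) - ( y - x ) ) - 3 ) + ( ( y - x ) - ( y - x ) ) ) ) <= 1

Derivation:
post: y <= 1
stmt 6: y := y * y  -- replace 1 occurrence(s) of y with (y * y)
  => ( y * y ) <= 1
stmt 5: y := z + x  -- replace 2 occurrence(s) of y with (z + x)
  => ( ( z + x ) * ( z + x ) ) <= 1
stmt 4: z := x - 3  -- replace 2 occurrence(s) of z with (x - 3)
  => ( ( ( x - 3 ) + x ) * ( ( x - 3 ) + x ) ) <= 1
stmt 3: x := z - z  -- replace 4 occurrence(s) of x with (z - z)
  => ( ( ( ( z - z ) - 3 ) + ( z - z ) ) * ( ( ( z - z ) - 3 ) + ( z - z ) ) ) <= 1
stmt 2: x := z + 1  -- replace 0 occurrence(s) of x with (z + 1)
  => ( ( ( ( z - z ) - 3 ) + ( z - z ) ) * ( ( ( z - z ) - 3 ) + ( z - z ) ) ) <= 1
stmt 1: z := y - x  -- replace 8 occurrence(s) of z with (y - x)
  => ( ( ( ( ( y - x ) - ( y - x ) ) - 3 ) + ( ( y - x ) - ( y - x ) ) ) * ( ( ( ( y - x ) - ( y - x ) ) - 3 ) + ( ( y - x ) - ( y - x ) ) ) ) <= 1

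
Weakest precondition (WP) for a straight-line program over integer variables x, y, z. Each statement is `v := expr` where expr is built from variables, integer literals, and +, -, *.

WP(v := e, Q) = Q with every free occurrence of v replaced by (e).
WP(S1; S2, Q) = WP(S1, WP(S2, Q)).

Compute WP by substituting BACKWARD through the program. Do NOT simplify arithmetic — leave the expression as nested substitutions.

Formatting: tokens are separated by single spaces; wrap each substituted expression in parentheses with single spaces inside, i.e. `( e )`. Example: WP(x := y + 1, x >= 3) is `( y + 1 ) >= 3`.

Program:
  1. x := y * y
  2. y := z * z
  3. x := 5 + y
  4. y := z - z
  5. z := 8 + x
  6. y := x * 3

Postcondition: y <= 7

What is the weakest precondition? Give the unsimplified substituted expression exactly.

post: y <= 7
stmt 6: y := x * 3  -- replace 1 occurrence(s) of y with (x * 3)
  => ( x * 3 ) <= 7
stmt 5: z := 8 + x  -- replace 0 occurrence(s) of z with (8 + x)
  => ( x * 3 ) <= 7
stmt 4: y := z - z  -- replace 0 occurrence(s) of y with (z - z)
  => ( x * 3 ) <= 7
stmt 3: x := 5 + y  -- replace 1 occurrence(s) of x with (5 + y)
  => ( ( 5 + y ) * 3 ) <= 7
stmt 2: y := z * z  -- replace 1 occurrence(s) of y with (z * z)
  => ( ( 5 + ( z * z ) ) * 3 ) <= 7
stmt 1: x := y * y  -- replace 0 occurrence(s) of x with (y * y)
  => ( ( 5 + ( z * z ) ) * 3 ) <= 7

Answer: ( ( 5 + ( z * z ) ) * 3 ) <= 7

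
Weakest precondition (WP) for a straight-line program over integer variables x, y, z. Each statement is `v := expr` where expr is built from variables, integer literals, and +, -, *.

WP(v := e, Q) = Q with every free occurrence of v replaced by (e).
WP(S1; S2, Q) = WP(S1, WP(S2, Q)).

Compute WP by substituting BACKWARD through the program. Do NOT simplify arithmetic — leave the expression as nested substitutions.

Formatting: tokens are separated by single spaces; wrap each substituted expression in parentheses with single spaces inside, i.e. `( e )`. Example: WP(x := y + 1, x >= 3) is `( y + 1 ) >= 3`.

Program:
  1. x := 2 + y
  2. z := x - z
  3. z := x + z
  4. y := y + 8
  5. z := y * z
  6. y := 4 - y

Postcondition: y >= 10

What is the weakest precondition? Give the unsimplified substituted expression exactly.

Answer: ( 4 - ( y + 8 ) ) >= 10

Derivation:
post: y >= 10
stmt 6: y := 4 - y  -- replace 1 occurrence(s) of y with (4 - y)
  => ( 4 - y ) >= 10
stmt 5: z := y * z  -- replace 0 occurrence(s) of z with (y * z)
  => ( 4 - y ) >= 10
stmt 4: y := y + 8  -- replace 1 occurrence(s) of y with (y + 8)
  => ( 4 - ( y + 8 ) ) >= 10
stmt 3: z := x + z  -- replace 0 occurrence(s) of z with (x + z)
  => ( 4 - ( y + 8 ) ) >= 10
stmt 2: z := x - z  -- replace 0 occurrence(s) of z with (x - z)
  => ( 4 - ( y + 8 ) ) >= 10
stmt 1: x := 2 + y  -- replace 0 occurrence(s) of x with (2 + y)
  => ( 4 - ( y + 8 ) ) >= 10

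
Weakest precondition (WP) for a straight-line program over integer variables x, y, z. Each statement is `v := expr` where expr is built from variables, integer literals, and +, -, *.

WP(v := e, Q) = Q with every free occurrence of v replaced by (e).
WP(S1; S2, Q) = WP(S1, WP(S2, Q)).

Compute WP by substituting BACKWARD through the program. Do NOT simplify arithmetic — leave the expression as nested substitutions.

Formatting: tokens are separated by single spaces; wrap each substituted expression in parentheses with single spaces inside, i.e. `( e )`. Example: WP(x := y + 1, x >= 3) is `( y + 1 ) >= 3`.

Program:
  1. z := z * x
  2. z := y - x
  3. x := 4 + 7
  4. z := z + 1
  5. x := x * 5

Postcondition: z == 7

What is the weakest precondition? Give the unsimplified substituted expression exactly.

post: z == 7
stmt 5: x := x * 5  -- replace 0 occurrence(s) of x with (x * 5)
  => z == 7
stmt 4: z := z + 1  -- replace 1 occurrence(s) of z with (z + 1)
  => ( z + 1 ) == 7
stmt 3: x := 4 + 7  -- replace 0 occurrence(s) of x with (4 + 7)
  => ( z + 1 ) == 7
stmt 2: z := y - x  -- replace 1 occurrence(s) of z with (y - x)
  => ( ( y - x ) + 1 ) == 7
stmt 1: z := z * x  -- replace 0 occurrence(s) of z with (z * x)
  => ( ( y - x ) + 1 ) == 7

Answer: ( ( y - x ) + 1 ) == 7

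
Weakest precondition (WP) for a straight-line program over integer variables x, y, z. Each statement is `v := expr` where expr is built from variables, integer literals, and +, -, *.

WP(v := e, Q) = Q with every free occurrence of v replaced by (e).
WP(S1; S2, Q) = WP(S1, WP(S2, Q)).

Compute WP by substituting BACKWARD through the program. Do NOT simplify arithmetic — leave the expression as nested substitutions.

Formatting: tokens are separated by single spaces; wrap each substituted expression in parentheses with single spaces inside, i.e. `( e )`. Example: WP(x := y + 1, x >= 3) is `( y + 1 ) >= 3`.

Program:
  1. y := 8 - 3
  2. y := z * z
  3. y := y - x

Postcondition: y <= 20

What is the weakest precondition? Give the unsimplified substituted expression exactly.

Answer: ( ( z * z ) - x ) <= 20

Derivation:
post: y <= 20
stmt 3: y := y - x  -- replace 1 occurrence(s) of y with (y - x)
  => ( y - x ) <= 20
stmt 2: y := z * z  -- replace 1 occurrence(s) of y with (z * z)
  => ( ( z * z ) - x ) <= 20
stmt 1: y := 8 - 3  -- replace 0 occurrence(s) of y with (8 - 3)
  => ( ( z * z ) - x ) <= 20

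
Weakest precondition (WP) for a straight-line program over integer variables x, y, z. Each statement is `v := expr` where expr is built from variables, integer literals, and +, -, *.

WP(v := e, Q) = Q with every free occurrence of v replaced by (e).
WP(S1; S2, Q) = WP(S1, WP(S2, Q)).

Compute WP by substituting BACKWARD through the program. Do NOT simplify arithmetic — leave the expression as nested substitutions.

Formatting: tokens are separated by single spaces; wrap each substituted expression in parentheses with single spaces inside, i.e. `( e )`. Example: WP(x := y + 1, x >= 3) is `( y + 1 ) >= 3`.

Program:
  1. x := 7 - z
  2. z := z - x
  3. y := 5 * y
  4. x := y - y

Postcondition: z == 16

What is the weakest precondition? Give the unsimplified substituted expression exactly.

Answer: ( z - ( 7 - z ) ) == 16

Derivation:
post: z == 16
stmt 4: x := y - y  -- replace 0 occurrence(s) of x with (y - y)
  => z == 16
stmt 3: y := 5 * y  -- replace 0 occurrence(s) of y with (5 * y)
  => z == 16
stmt 2: z := z - x  -- replace 1 occurrence(s) of z with (z - x)
  => ( z - x ) == 16
stmt 1: x := 7 - z  -- replace 1 occurrence(s) of x with (7 - z)
  => ( z - ( 7 - z ) ) == 16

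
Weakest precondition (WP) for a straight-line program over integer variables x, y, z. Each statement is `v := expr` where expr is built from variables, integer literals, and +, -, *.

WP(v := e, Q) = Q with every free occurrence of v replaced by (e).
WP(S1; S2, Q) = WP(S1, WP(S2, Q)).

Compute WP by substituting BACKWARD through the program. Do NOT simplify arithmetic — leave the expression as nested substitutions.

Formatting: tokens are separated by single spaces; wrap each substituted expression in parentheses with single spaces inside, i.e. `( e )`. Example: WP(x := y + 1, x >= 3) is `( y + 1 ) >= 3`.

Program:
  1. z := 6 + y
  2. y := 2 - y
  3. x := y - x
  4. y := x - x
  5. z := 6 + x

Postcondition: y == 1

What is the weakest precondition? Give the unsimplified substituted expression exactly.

Answer: ( ( ( 2 - y ) - x ) - ( ( 2 - y ) - x ) ) == 1

Derivation:
post: y == 1
stmt 5: z := 6 + x  -- replace 0 occurrence(s) of z with (6 + x)
  => y == 1
stmt 4: y := x - x  -- replace 1 occurrence(s) of y with (x - x)
  => ( x - x ) == 1
stmt 3: x := y - x  -- replace 2 occurrence(s) of x with (y - x)
  => ( ( y - x ) - ( y - x ) ) == 1
stmt 2: y := 2 - y  -- replace 2 occurrence(s) of y with (2 - y)
  => ( ( ( 2 - y ) - x ) - ( ( 2 - y ) - x ) ) == 1
stmt 1: z := 6 + y  -- replace 0 occurrence(s) of z with (6 + y)
  => ( ( ( 2 - y ) - x ) - ( ( 2 - y ) - x ) ) == 1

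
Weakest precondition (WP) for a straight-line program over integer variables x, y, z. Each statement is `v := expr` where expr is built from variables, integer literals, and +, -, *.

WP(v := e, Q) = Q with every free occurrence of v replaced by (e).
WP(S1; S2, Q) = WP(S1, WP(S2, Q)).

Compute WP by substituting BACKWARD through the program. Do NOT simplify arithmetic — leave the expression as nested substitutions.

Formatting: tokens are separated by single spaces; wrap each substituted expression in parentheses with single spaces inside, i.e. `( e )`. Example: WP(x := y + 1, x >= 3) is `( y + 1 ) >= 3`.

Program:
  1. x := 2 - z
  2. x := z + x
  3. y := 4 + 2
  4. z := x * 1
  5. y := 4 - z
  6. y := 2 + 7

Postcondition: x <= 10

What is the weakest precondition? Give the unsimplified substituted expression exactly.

post: x <= 10
stmt 6: y := 2 + 7  -- replace 0 occurrence(s) of y with (2 + 7)
  => x <= 10
stmt 5: y := 4 - z  -- replace 0 occurrence(s) of y with (4 - z)
  => x <= 10
stmt 4: z := x * 1  -- replace 0 occurrence(s) of z with (x * 1)
  => x <= 10
stmt 3: y := 4 + 2  -- replace 0 occurrence(s) of y with (4 + 2)
  => x <= 10
stmt 2: x := z + x  -- replace 1 occurrence(s) of x with (z + x)
  => ( z + x ) <= 10
stmt 1: x := 2 - z  -- replace 1 occurrence(s) of x with (2 - z)
  => ( z + ( 2 - z ) ) <= 10

Answer: ( z + ( 2 - z ) ) <= 10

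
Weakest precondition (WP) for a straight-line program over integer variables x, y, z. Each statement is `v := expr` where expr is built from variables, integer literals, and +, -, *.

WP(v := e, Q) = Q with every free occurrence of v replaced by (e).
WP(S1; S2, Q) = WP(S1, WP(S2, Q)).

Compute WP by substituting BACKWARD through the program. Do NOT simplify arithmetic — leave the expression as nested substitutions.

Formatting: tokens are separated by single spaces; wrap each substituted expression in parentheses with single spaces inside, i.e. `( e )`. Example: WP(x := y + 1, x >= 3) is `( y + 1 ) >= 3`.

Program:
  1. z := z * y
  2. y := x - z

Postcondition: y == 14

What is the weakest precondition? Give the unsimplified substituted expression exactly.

post: y == 14
stmt 2: y := x - z  -- replace 1 occurrence(s) of y with (x - z)
  => ( x - z ) == 14
stmt 1: z := z * y  -- replace 1 occurrence(s) of z with (z * y)
  => ( x - ( z * y ) ) == 14

Answer: ( x - ( z * y ) ) == 14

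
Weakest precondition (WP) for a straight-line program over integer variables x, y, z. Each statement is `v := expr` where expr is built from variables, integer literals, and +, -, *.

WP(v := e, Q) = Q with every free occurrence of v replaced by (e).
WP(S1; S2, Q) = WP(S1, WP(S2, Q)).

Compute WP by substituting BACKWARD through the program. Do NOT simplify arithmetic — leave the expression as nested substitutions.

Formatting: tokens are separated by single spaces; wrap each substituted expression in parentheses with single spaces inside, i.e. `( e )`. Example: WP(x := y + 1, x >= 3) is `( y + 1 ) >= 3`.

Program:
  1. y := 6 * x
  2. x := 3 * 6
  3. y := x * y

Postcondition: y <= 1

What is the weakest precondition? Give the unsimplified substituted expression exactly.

post: y <= 1
stmt 3: y := x * y  -- replace 1 occurrence(s) of y with (x * y)
  => ( x * y ) <= 1
stmt 2: x := 3 * 6  -- replace 1 occurrence(s) of x with (3 * 6)
  => ( ( 3 * 6 ) * y ) <= 1
stmt 1: y := 6 * x  -- replace 1 occurrence(s) of y with (6 * x)
  => ( ( 3 * 6 ) * ( 6 * x ) ) <= 1

Answer: ( ( 3 * 6 ) * ( 6 * x ) ) <= 1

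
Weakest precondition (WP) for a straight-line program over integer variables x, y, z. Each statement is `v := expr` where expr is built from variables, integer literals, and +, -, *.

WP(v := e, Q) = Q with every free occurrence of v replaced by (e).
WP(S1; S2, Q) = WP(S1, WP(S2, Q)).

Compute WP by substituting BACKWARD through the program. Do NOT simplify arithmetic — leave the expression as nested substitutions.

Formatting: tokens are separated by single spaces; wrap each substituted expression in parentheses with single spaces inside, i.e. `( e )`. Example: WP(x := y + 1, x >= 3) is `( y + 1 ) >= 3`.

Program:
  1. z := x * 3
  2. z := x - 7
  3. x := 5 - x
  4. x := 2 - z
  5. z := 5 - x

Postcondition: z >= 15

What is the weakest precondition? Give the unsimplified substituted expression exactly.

post: z >= 15
stmt 5: z := 5 - x  -- replace 1 occurrence(s) of z with (5 - x)
  => ( 5 - x ) >= 15
stmt 4: x := 2 - z  -- replace 1 occurrence(s) of x with (2 - z)
  => ( 5 - ( 2 - z ) ) >= 15
stmt 3: x := 5 - x  -- replace 0 occurrence(s) of x with (5 - x)
  => ( 5 - ( 2 - z ) ) >= 15
stmt 2: z := x - 7  -- replace 1 occurrence(s) of z with (x - 7)
  => ( 5 - ( 2 - ( x - 7 ) ) ) >= 15
stmt 1: z := x * 3  -- replace 0 occurrence(s) of z with (x * 3)
  => ( 5 - ( 2 - ( x - 7 ) ) ) >= 15

Answer: ( 5 - ( 2 - ( x - 7 ) ) ) >= 15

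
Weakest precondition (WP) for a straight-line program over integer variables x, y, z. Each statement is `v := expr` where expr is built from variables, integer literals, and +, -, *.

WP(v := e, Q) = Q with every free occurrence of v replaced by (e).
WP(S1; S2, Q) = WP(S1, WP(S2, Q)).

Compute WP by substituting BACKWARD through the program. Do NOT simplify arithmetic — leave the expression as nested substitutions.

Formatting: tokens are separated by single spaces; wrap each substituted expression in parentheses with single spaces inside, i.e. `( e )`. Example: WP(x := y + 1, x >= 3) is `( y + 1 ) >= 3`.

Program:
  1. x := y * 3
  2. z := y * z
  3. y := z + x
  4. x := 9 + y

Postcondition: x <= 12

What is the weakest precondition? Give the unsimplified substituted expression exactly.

post: x <= 12
stmt 4: x := 9 + y  -- replace 1 occurrence(s) of x with (9 + y)
  => ( 9 + y ) <= 12
stmt 3: y := z + x  -- replace 1 occurrence(s) of y with (z + x)
  => ( 9 + ( z + x ) ) <= 12
stmt 2: z := y * z  -- replace 1 occurrence(s) of z with (y * z)
  => ( 9 + ( ( y * z ) + x ) ) <= 12
stmt 1: x := y * 3  -- replace 1 occurrence(s) of x with (y * 3)
  => ( 9 + ( ( y * z ) + ( y * 3 ) ) ) <= 12

Answer: ( 9 + ( ( y * z ) + ( y * 3 ) ) ) <= 12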